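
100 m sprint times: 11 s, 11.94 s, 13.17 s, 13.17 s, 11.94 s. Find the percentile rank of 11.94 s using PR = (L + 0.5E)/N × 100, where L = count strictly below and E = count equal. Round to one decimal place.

N = 5.
Strictly below 11.94: 1. Equal to 11.94: 2.
PR = (1 + 0.5·2)/5 × 100 = 40.0

40.0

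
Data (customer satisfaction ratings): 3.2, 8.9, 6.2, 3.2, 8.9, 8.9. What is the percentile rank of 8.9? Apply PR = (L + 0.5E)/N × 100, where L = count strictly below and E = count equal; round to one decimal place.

N = 6.
Strictly below 8.9: 3. Equal to 8.9: 3.
PR = (3 + 0.5·3)/6 × 100 = 75.0

75.0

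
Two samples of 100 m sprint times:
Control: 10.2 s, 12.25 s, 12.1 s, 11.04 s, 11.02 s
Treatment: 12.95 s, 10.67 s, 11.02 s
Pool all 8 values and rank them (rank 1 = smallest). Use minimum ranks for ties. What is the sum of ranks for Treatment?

Sorted (ascending): 10.2, 10.67, 11.02, 11.02, 11.04, 12.1, 12.25, 12.95
The 2 values of 11.02 occupy positions 3–4 → each gets rank 3.
Treatment values → pooled ranks: 12.95→8, 10.67→2, 11.02→3
Rank sum = 8 + 2 + 3 = 13

13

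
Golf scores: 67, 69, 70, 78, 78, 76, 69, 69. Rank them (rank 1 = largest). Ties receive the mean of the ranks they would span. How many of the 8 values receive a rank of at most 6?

7

Sorted (descending): 78, 78, 76, 70, 69, 69, 69, 67
The 2 values of 78 occupy positions 1–2 → average rank (1+2)/2 = 1.5.
The 3 values of 69 occupy positions 5–7 → average rank 6.
Ranks ≤ 6: {1.5, 1.5, 3, 4, 6, 6, 6} → 7 values.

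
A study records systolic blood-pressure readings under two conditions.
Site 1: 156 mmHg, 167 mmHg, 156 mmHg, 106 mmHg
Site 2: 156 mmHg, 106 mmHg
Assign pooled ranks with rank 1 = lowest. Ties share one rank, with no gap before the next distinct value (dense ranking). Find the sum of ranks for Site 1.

Sorted (ascending): 106, 106, 156, 156, 156, 167
The 2 values of 106 share dense rank 1.
The 3 values of 156 share dense rank 2.
Remaining distinct values take the next consecutive integers.
Site 1 values → pooled ranks: 156→2, 167→3, 156→2, 106→1
Rank sum = 2 + 3 + 2 + 1 = 8

8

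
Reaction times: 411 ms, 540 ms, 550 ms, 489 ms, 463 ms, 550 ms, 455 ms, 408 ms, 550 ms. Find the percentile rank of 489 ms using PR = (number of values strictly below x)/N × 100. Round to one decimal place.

N = 9.
Strictly below 489: 4. Equal to 489: 1.
PR = 4/9 × 100 = 44.4

44.4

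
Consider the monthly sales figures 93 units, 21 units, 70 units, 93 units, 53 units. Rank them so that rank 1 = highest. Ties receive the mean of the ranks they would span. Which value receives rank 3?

70

Sorted (descending): 93, 93, 70, 53, 21
The 2 values of 93 occupy positions 1–2 → average rank (1+2)/2 = 1.5.
Rank 3 → value 70.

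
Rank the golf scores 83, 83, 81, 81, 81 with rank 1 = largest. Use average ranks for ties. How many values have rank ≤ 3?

2

Sorted (descending): 83, 83, 81, 81, 81
The 2 values of 83 occupy positions 1–2 → average rank (1+2)/2 = 1.5.
The 3 values of 81 occupy positions 3–5 → average rank 4.
Ranks ≤ 3: {1.5, 1.5} → 2 values.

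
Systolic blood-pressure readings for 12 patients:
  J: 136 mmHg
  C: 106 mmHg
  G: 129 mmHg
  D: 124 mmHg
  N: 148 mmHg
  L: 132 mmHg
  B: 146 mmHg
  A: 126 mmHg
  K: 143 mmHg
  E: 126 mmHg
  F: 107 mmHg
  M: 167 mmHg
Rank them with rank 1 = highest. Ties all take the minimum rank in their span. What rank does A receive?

8

Sorted (descending): 167, 148, 146, 143, 136, 132, 129, 126, 126, 124, 107, 106
The 2 values of 126 occupy positions 8–9 → each gets rank 8.
A has value 126 mmHg → rank 8.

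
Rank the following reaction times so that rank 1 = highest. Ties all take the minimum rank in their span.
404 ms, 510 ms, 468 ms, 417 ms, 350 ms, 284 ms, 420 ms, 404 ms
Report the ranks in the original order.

Sorted (descending): 510, 468, 420, 417, 404, 404, 350, 284
The 2 values of 404 occupy positions 5–6 → each gets rank 5.

5, 1, 2, 4, 7, 8, 3, 5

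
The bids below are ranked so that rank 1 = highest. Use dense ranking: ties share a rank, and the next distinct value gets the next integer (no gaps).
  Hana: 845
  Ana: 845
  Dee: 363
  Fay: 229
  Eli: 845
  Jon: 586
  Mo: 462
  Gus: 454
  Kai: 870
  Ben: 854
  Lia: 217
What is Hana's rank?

Sorted (descending): 870, 854, 845, 845, 845, 586, 462, 454, 363, 229, 217
The 3 values of 845 share dense rank 3.
Remaining distinct values take the next consecutive integers.
Hana has value 845 → rank 3.

3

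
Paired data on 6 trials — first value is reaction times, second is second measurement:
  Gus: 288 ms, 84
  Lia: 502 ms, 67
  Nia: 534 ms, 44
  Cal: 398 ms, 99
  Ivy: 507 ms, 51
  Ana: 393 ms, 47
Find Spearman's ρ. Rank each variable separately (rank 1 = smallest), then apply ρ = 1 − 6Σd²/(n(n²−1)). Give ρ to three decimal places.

-0.543

Ranks of variable 1: 1, 4, 6, 3, 5, 2
Ranks of variable 2: 5, 4, 1, 6, 3, 2
d = r₁ − r₂: -4, 0, 5, -3, 2, 0
d²: 16, 0, 25, 9, 4, 0; Σd² = 54
ρ = 1 − 6·54/(6·35) = 1 − 324/210 = -0.543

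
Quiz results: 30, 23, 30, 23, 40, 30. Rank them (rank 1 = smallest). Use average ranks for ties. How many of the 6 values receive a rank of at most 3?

2

Sorted (ascending): 23, 23, 30, 30, 30, 40
The 2 values of 23 occupy positions 1–2 → average rank (1+2)/2 = 1.5.
The 3 values of 30 occupy positions 3–5 → average rank 4.
Ranks ≤ 3: {1.5, 1.5} → 2 values.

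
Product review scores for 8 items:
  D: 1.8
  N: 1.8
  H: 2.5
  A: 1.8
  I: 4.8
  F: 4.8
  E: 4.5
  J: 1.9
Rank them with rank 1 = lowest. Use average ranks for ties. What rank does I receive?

Sorted (ascending): 1.8, 1.8, 1.8, 1.9, 2.5, 4.5, 4.8, 4.8
The 3 values of 1.8 occupy positions 1–3 → average rank 2.
The 2 values of 4.8 occupy positions 7–8 → average rank (7+8)/2 = 7.5.
I has value 4.8 → rank 7.5.

7.5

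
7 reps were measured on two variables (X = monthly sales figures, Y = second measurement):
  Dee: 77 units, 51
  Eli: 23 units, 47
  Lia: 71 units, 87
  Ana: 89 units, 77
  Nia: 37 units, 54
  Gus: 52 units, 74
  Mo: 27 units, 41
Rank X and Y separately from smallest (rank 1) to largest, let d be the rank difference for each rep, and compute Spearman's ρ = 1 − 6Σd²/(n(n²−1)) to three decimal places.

Ranks of variable 1: 6, 1, 5, 7, 3, 4, 2
Ranks of variable 2: 3, 2, 7, 6, 4, 5, 1
d = r₁ − r₂: 3, -1, -2, 1, -1, -1, 1
d²: 9, 1, 4, 1, 1, 1, 1; Σd² = 18
ρ = 1 − 6·18/(7·48) = 1 − 108/336 = 0.679

0.679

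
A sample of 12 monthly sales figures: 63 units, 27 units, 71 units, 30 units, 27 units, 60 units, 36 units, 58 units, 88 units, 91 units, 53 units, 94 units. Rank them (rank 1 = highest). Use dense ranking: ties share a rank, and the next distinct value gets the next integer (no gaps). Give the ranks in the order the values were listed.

Sorted (descending): 94, 91, 88, 71, 63, 60, 58, 53, 36, 30, 27, 27
The 2 values of 27 share dense rank 11.
Remaining distinct values take the next consecutive integers.

5, 11, 4, 10, 11, 6, 9, 7, 3, 2, 8, 1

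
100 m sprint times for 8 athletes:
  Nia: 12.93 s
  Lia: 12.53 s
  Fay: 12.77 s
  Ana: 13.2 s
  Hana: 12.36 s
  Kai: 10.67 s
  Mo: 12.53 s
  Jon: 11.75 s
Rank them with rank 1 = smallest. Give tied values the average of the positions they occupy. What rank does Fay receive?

6

Sorted (ascending): 10.67, 11.75, 12.36, 12.53, 12.53, 12.77, 12.93, 13.2
The 2 values of 12.53 occupy positions 4–5 → average rank (4+5)/2 = 4.5.
Fay has value 12.77 s → rank 6.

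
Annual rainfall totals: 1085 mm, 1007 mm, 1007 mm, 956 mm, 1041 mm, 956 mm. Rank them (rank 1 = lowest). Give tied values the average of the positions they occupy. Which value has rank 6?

Sorted (ascending): 956, 956, 1007, 1007, 1041, 1085
The 2 values of 956 occupy positions 1–2 → average rank (1+2)/2 = 1.5.
The 2 values of 1007 occupy positions 3–4 → average rank (3+4)/2 = 3.5.
Rank 6 → value 1085.

1085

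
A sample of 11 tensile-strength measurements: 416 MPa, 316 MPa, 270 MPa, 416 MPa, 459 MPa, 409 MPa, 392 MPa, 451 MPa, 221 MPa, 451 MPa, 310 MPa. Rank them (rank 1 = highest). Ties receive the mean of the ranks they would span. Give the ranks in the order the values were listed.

4.5, 8, 10, 4.5, 1, 6, 7, 2.5, 11, 2.5, 9

Sorted (descending): 459, 451, 451, 416, 416, 409, 392, 316, 310, 270, 221
The 2 values of 451 occupy positions 2–3 → average rank (2+3)/2 = 2.5.
The 2 values of 416 occupy positions 4–5 → average rank (4+5)/2 = 4.5.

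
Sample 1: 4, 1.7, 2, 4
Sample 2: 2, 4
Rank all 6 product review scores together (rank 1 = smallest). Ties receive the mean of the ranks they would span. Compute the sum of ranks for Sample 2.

Sorted (ascending): 1.7, 2, 2, 4, 4, 4
The 2 values of 2 occupy positions 2–3 → average rank (2+3)/2 = 2.5.
The 3 values of 4 occupy positions 4–6 → average rank 5.
Sample 2 values → pooled ranks: 2→2.5, 4→5
Rank sum = 2.5 + 5 = 7.5

7.5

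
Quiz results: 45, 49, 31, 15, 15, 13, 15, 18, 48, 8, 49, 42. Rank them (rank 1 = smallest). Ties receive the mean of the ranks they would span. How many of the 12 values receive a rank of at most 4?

5

Sorted (ascending): 8, 13, 15, 15, 15, 18, 31, 42, 45, 48, 49, 49
The 3 values of 15 occupy positions 3–5 → average rank 4.
The 2 values of 49 occupy positions 11–12 → average rank (11+12)/2 = 11.5.
Ranks ≤ 4: {1, 2, 4, 4, 4} → 5 values.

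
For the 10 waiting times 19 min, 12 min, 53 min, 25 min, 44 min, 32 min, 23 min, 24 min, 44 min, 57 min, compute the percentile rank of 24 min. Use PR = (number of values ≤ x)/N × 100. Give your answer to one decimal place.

N = 10.
Strictly below 24: 3. Equal to 24: 1.
PR = 4/10 × 100 = 40.0

40.0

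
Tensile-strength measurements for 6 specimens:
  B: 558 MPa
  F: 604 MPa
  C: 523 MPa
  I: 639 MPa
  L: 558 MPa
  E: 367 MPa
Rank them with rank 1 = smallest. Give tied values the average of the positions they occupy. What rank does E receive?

1

Sorted (ascending): 367, 523, 558, 558, 604, 639
The 2 values of 558 occupy positions 3–4 → average rank (3+4)/2 = 3.5.
E has value 367 MPa → rank 1.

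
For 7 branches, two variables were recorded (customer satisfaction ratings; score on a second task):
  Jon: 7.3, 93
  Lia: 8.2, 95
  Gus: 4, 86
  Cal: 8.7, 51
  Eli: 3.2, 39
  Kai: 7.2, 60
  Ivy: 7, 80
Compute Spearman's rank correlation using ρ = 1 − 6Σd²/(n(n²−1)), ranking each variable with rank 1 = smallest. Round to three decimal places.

Ranks of variable 1: 5, 6, 2, 7, 1, 4, 3
Ranks of variable 2: 6, 7, 5, 2, 1, 3, 4
d = r₁ − r₂: -1, -1, -3, 5, 0, 1, -1
d²: 1, 1, 9, 25, 0, 1, 1; Σd² = 38
ρ = 1 − 6·38/(7·48) = 1 − 228/336 = 0.321

0.321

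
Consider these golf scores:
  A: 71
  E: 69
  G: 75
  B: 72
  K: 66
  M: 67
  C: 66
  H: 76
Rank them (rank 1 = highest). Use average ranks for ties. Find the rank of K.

Sorted (descending): 76, 75, 72, 71, 69, 67, 66, 66
The 2 values of 66 occupy positions 7–8 → average rank (7+8)/2 = 7.5.
K has value 66 → rank 7.5.

7.5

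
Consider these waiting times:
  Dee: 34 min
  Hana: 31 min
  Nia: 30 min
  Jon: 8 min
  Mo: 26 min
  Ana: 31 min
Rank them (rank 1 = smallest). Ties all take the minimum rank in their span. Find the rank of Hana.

4

Sorted (ascending): 8, 26, 30, 31, 31, 34
The 2 values of 31 occupy positions 4–5 → each gets rank 4.
Hana has value 31 min → rank 4.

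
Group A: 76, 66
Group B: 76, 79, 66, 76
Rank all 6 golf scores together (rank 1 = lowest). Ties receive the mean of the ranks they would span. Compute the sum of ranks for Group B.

15.5

Sorted (ascending): 66, 66, 76, 76, 76, 79
The 2 values of 66 occupy positions 1–2 → average rank (1+2)/2 = 1.5.
The 3 values of 76 occupy positions 3–5 → average rank 4.
Group B values → pooled ranks: 76→4, 79→6, 66→1.5, 76→4
Rank sum = 4 + 6 + 1.5 + 4 = 15.5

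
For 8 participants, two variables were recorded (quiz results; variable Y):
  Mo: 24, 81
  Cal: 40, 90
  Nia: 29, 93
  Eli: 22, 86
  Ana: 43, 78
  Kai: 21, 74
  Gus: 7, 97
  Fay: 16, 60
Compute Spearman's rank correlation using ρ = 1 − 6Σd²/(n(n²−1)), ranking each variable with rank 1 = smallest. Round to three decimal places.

Ranks of variable 1: 5, 7, 6, 4, 8, 3, 1, 2
Ranks of variable 2: 4, 6, 7, 5, 3, 2, 8, 1
d = r₁ − r₂: 1, 1, -1, -1, 5, 1, -7, 1
d²: 1, 1, 1, 1, 25, 1, 49, 1; Σd² = 80
ρ = 1 − 6·80/(8·63) = 1 − 480/504 = 0.048

0.048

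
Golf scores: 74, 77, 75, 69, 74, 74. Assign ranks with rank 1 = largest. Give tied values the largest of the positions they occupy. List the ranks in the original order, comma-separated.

5, 1, 2, 6, 5, 5

Sorted (descending): 77, 75, 74, 74, 74, 69
The 3 values of 74 occupy positions 3–5 → each gets rank 5.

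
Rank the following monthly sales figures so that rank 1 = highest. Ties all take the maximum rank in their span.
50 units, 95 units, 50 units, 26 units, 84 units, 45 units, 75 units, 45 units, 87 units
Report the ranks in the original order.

6, 1, 6, 9, 3, 8, 4, 8, 2

Sorted (descending): 95, 87, 84, 75, 50, 50, 45, 45, 26
The 2 values of 50 occupy positions 5–6 → each gets rank 6.
The 2 values of 45 occupy positions 7–8 → each gets rank 8.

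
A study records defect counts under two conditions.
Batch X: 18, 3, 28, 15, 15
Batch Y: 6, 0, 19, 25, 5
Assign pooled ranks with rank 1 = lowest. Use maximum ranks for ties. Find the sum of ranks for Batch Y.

25

Sorted (ascending): 0, 3, 5, 6, 15, 15, 18, 19, 25, 28
The 2 values of 15 occupy positions 5–6 → each gets rank 6.
Batch Y values → pooled ranks: 6→4, 0→1, 19→8, 25→9, 5→3
Rank sum = 4 + 1 + 8 + 9 + 3 = 25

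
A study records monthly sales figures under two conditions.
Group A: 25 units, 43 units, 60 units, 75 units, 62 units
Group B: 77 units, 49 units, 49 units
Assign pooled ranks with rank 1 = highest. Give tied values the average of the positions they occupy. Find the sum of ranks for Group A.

24

Sorted (descending): 77, 75, 62, 60, 49, 49, 43, 25
The 2 values of 49 occupy positions 5–6 → average rank (5+6)/2 = 5.5.
Group A values → pooled ranks: 25→8, 43→7, 60→4, 75→2, 62→3
Rank sum = 8 + 7 + 4 + 2 + 3 = 24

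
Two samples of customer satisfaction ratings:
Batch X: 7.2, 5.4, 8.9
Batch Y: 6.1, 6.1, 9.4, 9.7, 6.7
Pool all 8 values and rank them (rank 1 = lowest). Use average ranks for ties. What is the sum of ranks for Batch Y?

24

Sorted (ascending): 5.4, 6.1, 6.1, 6.7, 7.2, 8.9, 9.4, 9.7
The 2 values of 6.1 occupy positions 2–3 → average rank (2+3)/2 = 2.5.
Batch Y values → pooled ranks: 6.1→2.5, 6.1→2.5, 9.4→7, 9.7→8, 6.7→4
Rank sum = 2.5 + 2.5 + 7 + 8 + 4 = 24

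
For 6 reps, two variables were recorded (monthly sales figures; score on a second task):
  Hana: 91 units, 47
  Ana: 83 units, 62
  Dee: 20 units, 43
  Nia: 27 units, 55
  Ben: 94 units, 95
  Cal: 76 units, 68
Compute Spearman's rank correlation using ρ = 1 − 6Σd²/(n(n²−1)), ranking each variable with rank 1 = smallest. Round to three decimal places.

0.600

Ranks of variable 1: 5, 4, 1, 2, 6, 3
Ranks of variable 2: 2, 4, 1, 3, 6, 5
d = r₁ − r₂: 3, 0, 0, -1, 0, -2
d²: 9, 0, 0, 1, 0, 4; Σd² = 14
ρ = 1 − 6·14/(6·35) = 1 − 84/210 = 0.600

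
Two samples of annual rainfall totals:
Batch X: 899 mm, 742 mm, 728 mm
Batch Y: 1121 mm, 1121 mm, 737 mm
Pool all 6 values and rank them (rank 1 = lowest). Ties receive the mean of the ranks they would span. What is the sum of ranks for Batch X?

Sorted (ascending): 728, 737, 742, 899, 1121, 1121
The 2 values of 1121 occupy positions 5–6 → average rank (5+6)/2 = 5.5.
Batch X values → pooled ranks: 899→4, 742→3, 728→1
Rank sum = 4 + 3 + 1 = 8

8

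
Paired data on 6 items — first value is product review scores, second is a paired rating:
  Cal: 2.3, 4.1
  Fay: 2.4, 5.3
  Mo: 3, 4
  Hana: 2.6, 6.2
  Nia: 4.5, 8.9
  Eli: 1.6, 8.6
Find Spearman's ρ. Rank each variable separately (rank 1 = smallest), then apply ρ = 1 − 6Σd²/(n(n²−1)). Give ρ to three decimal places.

Ranks of variable 1: 2, 3, 5, 4, 6, 1
Ranks of variable 2: 2, 3, 1, 4, 6, 5
d = r₁ − r₂: 0, 0, 4, 0, 0, -4
d²: 0, 0, 16, 0, 0, 16; Σd² = 32
ρ = 1 − 6·32/(6·35) = 1 − 192/210 = 0.086

0.086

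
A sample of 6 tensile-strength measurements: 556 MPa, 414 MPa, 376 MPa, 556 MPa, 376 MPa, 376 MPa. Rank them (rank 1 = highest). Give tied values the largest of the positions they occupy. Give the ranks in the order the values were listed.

2, 3, 6, 2, 6, 6

Sorted (descending): 556, 556, 414, 376, 376, 376
The 2 values of 556 occupy positions 1–2 → each gets rank 2.
The 3 values of 376 occupy positions 4–6 → each gets rank 6.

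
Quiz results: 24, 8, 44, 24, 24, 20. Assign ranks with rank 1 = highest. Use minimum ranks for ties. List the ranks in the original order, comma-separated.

Sorted (descending): 44, 24, 24, 24, 20, 8
The 3 values of 24 occupy positions 2–4 → each gets rank 2.

2, 6, 1, 2, 2, 5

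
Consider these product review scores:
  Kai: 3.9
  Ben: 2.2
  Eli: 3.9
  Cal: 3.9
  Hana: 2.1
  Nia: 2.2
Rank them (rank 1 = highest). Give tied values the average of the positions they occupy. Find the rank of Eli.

2

Sorted (descending): 3.9, 3.9, 3.9, 2.2, 2.2, 2.1
The 3 values of 3.9 occupy positions 1–3 → average rank 2.
The 2 values of 2.2 occupy positions 4–5 → average rank (4+5)/2 = 4.5.
Eli has value 3.9 → rank 2.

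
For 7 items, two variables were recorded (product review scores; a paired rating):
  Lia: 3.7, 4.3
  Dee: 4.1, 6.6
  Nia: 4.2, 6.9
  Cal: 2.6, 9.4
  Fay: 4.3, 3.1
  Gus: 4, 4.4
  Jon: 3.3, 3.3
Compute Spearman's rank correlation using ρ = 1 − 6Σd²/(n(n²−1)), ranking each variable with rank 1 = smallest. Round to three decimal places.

-0.286

Ranks of variable 1: 3, 5, 6, 1, 7, 4, 2
Ranks of variable 2: 3, 5, 6, 7, 1, 4, 2
d = r₁ − r₂: 0, 0, 0, -6, 6, 0, 0
d²: 0, 0, 0, 36, 36, 0, 0; Σd² = 72
ρ = 1 − 6·72/(7·48) = 1 − 432/336 = -0.286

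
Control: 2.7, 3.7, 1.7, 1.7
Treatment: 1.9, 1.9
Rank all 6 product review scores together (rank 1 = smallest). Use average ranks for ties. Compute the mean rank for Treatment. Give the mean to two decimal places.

3.50

Sorted (ascending): 1.7, 1.7, 1.9, 1.9, 2.7, 3.7
The 2 values of 1.7 occupy positions 1–2 → average rank (1+2)/2 = 1.5.
The 2 values of 1.9 occupy positions 3–4 → average rank (3+4)/2 = 3.5.
Treatment values → pooled ranks: 1.9→3.5, 1.9→3.5
Mean rank = (3.5 + 3.5) / 2 = 3.50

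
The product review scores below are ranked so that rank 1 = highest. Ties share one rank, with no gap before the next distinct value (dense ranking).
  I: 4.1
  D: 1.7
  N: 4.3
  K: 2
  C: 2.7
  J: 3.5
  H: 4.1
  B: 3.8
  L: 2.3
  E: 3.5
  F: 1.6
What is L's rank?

Sorted (descending): 4.3, 4.1, 4.1, 3.8, 3.5, 3.5, 2.7, 2.3, 2, 1.7, 1.6
The 2 values of 4.1 share dense rank 2.
The 2 values of 3.5 share dense rank 4.
Remaining distinct values take the next consecutive integers.
L has value 2.3 → rank 6.

6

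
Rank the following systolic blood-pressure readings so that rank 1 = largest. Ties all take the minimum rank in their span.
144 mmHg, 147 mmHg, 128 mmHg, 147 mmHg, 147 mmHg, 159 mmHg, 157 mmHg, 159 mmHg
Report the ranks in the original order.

Sorted (descending): 159, 159, 157, 147, 147, 147, 144, 128
The 2 values of 159 occupy positions 1–2 → each gets rank 1.
The 3 values of 147 occupy positions 4–6 → each gets rank 4.

7, 4, 8, 4, 4, 1, 3, 1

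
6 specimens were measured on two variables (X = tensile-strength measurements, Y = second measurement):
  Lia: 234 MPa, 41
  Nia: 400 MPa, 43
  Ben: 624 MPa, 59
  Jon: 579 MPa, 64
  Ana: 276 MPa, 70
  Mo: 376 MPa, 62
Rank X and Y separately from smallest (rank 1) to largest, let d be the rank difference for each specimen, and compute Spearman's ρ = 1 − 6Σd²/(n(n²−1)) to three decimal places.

0.143

Ranks of variable 1: 1, 4, 6, 5, 2, 3
Ranks of variable 2: 1, 2, 3, 5, 6, 4
d = r₁ − r₂: 0, 2, 3, 0, -4, -1
d²: 0, 4, 9, 0, 16, 1; Σd² = 30
ρ = 1 − 6·30/(6·35) = 1 − 180/210 = 0.143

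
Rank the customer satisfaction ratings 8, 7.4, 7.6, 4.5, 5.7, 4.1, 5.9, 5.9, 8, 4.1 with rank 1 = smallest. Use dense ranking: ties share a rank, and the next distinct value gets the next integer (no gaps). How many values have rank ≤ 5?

Sorted (ascending): 4.1, 4.1, 4.5, 5.7, 5.9, 5.9, 7.4, 7.6, 8, 8
The 2 values of 4.1 share dense rank 1.
The 2 values of 5.9 share dense rank 4.
The 2 values of 8 share dense rank 7.
Remaining distinct values take the next consecutive integers.
Ranks ≤ 5: {1, 1, 2, 3, 4, 4, 5} → 7 values.

7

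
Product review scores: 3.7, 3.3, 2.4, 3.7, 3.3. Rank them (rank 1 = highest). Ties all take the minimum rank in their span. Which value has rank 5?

2.4

Sorted (descending): 3.7, 3.7, 3.3, 3.3, 2.4
The 2 values of 3.7 occupy positions 1–2 → each gets rank 1.
The 2 values of 3.3 occupy positions 3–4 → each gets rank 3.
Rank 5 → value 2.4.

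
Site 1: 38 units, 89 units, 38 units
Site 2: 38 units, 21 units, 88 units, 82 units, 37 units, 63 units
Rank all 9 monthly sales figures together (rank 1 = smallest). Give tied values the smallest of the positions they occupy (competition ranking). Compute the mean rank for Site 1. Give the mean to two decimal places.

5.00

Sorted (ascending): 21, 37, 38, 38, 38, 63, 82, 88, 89
The 3 values of 38 occupy positions 3–5 → each gets rank 3.
Site 1 values → pooled ranks: 38→3, 89→9, 38→3
Mean rank = (3 + 9 + 3) / 3 = 5.00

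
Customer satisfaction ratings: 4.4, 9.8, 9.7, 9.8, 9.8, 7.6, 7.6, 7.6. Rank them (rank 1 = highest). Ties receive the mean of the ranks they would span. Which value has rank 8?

Sorted (descending): 9.8, 9.8, 9.8, 9.7, 7.6, 7.6, 7.6, 4.4
The 3 values of 9.8 occupy positions 1–3 → average rank 2.
The 3 values of 7.6 occupy positions 5–7 → average rank 6.
Rank 8 → value 4.4.

4.4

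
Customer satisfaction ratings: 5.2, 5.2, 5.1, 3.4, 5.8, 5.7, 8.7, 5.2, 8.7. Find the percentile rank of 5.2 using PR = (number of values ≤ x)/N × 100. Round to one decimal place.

55.6

N = 9.
Strictly below 5.2: 2. Equal to 5.2: 3.
PR = 5/9 × 100 = 55.6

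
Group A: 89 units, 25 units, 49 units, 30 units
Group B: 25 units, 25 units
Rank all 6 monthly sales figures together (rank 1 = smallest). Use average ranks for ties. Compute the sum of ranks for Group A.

17

Sorted (ascending): 25, 25, 25, 30, 49, 89
The 3 values of 25 occupy positions 1–3 → average rank 2.
Group A values → pooled ranks: 89→6, 25→2, 49→5, 30→4
Rank sum = 6 + 2 + 5 + 4 = 17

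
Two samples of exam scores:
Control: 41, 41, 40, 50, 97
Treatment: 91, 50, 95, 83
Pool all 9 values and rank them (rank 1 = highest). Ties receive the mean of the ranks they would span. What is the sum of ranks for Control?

Sorted (descending): 97, 95, 91, 83, 50, 50, 41, 41, 40
The 2 values of 50 occupy positions 5–6 → average rank (5+6)/2 = 5.5.
The 2 values of 41 occupy positions 7–8 → average rank (7+8)/2 = 7.5.
Control values → pooled ranks: 41→7.5, 41→7.5, 40→9, 50→5.5, 97→1
Rank sum = 7.5 + 7.5 + 9 + 5.5 + 1 = 30.5

30.5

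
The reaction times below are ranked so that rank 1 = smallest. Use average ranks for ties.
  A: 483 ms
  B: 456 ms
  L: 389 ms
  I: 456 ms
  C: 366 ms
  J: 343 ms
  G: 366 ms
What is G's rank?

2.5

Sorted (ascending): 343, 366, 366, 389, 456, 456, 483
The 2 values of 366 occupy positions 2–3 → average rank (2+3)/2 = 2.5.
The 2 values of 456 occupy positions 5–6 → average rank (5+6)/2 = 5.5.
G has value 366 ms → rank 2.5.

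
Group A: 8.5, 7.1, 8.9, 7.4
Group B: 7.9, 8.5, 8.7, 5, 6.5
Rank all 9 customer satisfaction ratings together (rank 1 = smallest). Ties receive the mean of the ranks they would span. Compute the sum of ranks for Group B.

Sorted (ascending): 5, 6.5, 7.1, 7.4, 7.9, 8.5, 8.5, 8.7, 8.9
The 2 values of 8.5 occupy positions 6–7 → average rank (6+7)/2 = 6.5.
Group B values → pooled ranks: 7.9→5, 8.5→6.5, 8.7→8, 5→1, 6.5→2
Rank sum = 5 + 6.5 + 8 + 1 + 2 = 22.5

22.5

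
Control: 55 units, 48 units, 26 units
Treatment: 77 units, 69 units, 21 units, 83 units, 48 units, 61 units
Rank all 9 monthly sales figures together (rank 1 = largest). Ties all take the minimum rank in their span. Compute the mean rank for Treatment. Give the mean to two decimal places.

4.17

Sorted (descending): 83, 77, 69, 61, 55, 48, 48, 26, 21
The 2 values of 48 occupy positions 6–7 → each gets rank 6.
Treatment values → pooled ranks: 77→2, 69→3, 21→9, 83→1, 48→6, 61→4
Mean rank = (2 + 3 + 9 + 1 + 6 + 4) / 6 = 4.17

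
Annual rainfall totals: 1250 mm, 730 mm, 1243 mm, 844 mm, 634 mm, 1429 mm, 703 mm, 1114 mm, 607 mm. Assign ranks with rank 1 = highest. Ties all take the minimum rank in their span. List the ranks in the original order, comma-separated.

Sorted (descending): 1429, 1250, 1243, 1114, 844, 730, 703, 634, 607
No ties — each value takes its position as its rank.

2, 6, 3, 5, 8, 1, 7, 4, 9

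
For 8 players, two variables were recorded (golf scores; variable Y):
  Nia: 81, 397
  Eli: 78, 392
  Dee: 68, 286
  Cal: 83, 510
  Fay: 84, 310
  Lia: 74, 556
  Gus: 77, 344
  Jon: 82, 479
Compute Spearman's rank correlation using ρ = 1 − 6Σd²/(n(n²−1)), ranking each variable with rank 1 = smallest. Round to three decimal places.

Ranks of variable 1: 5, 4, 1, 7, 8, 2, 3, 6
Ranks of variable 2: 5, 4, 1, 7, 2, 8, 3, 6
d = r₁ − r₂: 0, 0, 0, 0, 6, -6, 0, 0
d²: 0, 0, 0, 0, 36, 36, 0, 0; Σd² = 72
ρ = 1 − 6·72/(8·63) = 1 − 432/504 = 0.143

0.143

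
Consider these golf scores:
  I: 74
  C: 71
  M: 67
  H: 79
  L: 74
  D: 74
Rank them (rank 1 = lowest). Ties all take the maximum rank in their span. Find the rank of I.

5

Sorted (ascending): 67, 71, 74, 74, 74, 79
The 3 values of 74 occupy positions 3–5 → each gets rank 5.
I has value 74 → rank 5.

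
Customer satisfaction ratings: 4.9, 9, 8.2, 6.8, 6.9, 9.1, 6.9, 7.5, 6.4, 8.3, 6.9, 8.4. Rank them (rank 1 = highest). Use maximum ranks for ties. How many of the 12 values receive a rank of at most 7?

Sorted (descending): 9.1, 9, 8.4, 8.3, 8.2, 7.5, 6.9, 6.9, 6.9, 6.8, 6.4, 4.9
The 3 values of 6.9 occupy positions 7–9 → each gets rank 9.
Ranks ≤ 7: {1, 2, 3, 4, 5, 6} → 6 values.

6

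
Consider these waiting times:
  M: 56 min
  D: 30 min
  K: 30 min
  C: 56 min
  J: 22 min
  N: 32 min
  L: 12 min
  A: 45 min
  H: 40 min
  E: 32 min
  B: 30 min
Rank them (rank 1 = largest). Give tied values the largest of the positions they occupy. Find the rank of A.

3

Sorted (descending): 56, 56, 45, 40, 32, 32, 30, 30, 30, 22, 12
The 2 values of 56 occupy positions 1–2 → each gets rank 2.
The 2 values of 32 occupy positions 5–6 → each gets rank 6.
The 3 values of 30 occupy positions 7–9 → each gets rank 9.
A has value 45 min → rank 3.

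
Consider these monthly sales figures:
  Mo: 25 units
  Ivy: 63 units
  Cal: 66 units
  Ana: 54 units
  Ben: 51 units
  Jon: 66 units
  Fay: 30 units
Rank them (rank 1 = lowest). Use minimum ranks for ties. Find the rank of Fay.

Sorted (ascending): 25, 30, 51, 54, 63, 66, 66
The 2 values of 66 occupy positions 6–7 → each gets rank 6.
Fay has value 30 units → rank 2.

2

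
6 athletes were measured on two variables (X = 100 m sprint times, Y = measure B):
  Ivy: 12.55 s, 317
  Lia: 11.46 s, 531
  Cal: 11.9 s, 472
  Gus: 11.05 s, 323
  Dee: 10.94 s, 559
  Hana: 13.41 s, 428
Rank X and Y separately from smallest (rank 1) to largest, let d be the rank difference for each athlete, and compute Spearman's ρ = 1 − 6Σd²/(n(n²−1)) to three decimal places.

-0.543

Ranks of variable 1: 5, 3, 4, 2, 1, 6
Ranks of variable 2: 1, 5, 4, 2, 6, 3
d = r₁ − r₂: 4, -2, 0, 0, -5, 3
d²: 16, 4, 0, 0, 25, 9; Σd² = 54
ρ = 1 − 6·54/(6·35) = 1 − 324/210 = -0.543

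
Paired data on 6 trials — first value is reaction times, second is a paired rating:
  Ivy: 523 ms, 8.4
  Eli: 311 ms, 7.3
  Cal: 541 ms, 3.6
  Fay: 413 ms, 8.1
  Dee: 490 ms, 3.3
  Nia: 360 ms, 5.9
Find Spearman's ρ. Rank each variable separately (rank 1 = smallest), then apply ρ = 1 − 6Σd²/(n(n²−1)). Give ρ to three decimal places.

-0.143

Ranks of variable 1: 5, 1, 6, 3, 4, 2
Ranks of variable 2: 6, 4, 2, 5, 1, 3
d = r₁ − r₂: -1, -3, 4, -2, 3, -1
d²: 1, 9, 16, 4, 9, 1; Σd² = 40
ρ = 1 − 6·40/(6·35) = 1 − 240/210 = -0.143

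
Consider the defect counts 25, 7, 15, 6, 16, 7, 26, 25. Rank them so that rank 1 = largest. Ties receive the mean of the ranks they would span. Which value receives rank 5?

Sorted (descending): 26, 25, 25, 16, 15, 7, 7, 6
The 2 values of 25 occupy positions 2–3 → average rank (2+3)/2 = 2.5.
The 2 values of 7 occupy positions 6–7 → average rank (6+7)/2 = 6.5.
Rank 5 → value 15.

15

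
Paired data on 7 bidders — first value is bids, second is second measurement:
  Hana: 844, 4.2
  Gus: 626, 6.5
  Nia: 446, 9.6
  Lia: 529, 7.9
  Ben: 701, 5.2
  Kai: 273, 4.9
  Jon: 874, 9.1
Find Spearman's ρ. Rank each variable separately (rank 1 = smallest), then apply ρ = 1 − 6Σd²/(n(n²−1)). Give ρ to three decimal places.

Ranks of variable 1: 6, 4, 2, 3, 5, 1, 7
Ranks of variable 2: 1, 4, 7, 5, 3, 2, 6
d = r₁ − r₂: 5, 0, -5, -2, 2, -1, 1
d²: 25, 0, 25, 4, 4, 1, 1; Σd² = 60
ρ = 1 − 6·60/(7·48) = 1 − 360/336 = -0.071

-0.071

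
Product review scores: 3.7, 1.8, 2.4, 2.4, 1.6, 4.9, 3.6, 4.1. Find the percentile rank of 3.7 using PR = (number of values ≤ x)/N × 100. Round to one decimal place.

75.0

N = 8.
Strictly below 3.7: 5. Equal to 3.7: 1.
PR = 6/8 × 100 = 75.0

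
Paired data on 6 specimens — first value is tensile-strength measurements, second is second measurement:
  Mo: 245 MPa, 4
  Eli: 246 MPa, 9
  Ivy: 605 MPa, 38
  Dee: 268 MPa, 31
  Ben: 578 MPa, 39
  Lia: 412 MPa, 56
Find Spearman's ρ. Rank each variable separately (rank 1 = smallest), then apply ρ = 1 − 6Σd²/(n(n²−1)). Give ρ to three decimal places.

Ranks of variable 1: 1, 2, 6, 3, 5, 4
Ranks of variable 2: 1, 2, 4, 3, 5, 6
d = r₁ − r₂: 0, 0, 2, 0, 0, -2
d²: 0, 0, 4, 0, 0, 4; Σd² = 8
ρ = 1 − 6·8/(6·35) = 1 − 48/210 = 0.771

0.771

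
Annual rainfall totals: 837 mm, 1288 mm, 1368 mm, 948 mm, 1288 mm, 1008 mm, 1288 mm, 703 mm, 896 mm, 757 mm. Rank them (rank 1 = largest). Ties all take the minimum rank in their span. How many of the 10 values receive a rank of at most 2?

4

Sorted (descending): 1368, 1288, 1288, 1288, 1008, 948, 896, 837, 757, 703
The 3 values of 1288 occupy positions 2–4 → each gets rank 2.
Ranks ≤ 2: {1, 2, 2, 2} → 4 values.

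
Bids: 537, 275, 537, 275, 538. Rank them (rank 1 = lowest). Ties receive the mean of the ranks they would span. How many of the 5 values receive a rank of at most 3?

Sorted (ascending): 275, 275, 537, 537, 538
The 2 values of 275 occupy positions 1–2 → average rank (1+2)/2 = 1.5.
The 2 values of 537 occupy positions 3–4 → average rank (3+4)/2 = 3.5.
Ranks ≤ 3: {1.5, 1.5} → 2 values.

2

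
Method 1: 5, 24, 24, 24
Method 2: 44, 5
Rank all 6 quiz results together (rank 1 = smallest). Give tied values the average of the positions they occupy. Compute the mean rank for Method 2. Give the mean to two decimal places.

Sorted (ascending): 5, 5, 24, 24, 24, 44
The 2 values of 5 occupy positions 1–2 → average rank (1+2)/2 = 1.5.
The 3 values of 24 occupy positions 3–5 → average rank 4.
Method 2 values → pooled ranks: 44→6, 5→1.5
Mean rank = (6 + 1.5) / 2 = 3.75

3.75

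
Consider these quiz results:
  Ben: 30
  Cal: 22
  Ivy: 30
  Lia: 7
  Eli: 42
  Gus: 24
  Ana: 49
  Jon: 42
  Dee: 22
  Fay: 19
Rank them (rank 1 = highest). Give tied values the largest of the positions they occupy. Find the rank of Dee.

Sorted (descending): 49, 42, 42, 30, 30, 24, 22, 22, 19, 7
The 2 values of 42 occupy positions 2–3 → each gets rank 3.
The 2 values of 30 occupy positions 4–5 → each gets rank 5.
The 2 values of 22 occupy positions 7–8 → each gets rank 8.
Dee has value 22 → rank 8.

8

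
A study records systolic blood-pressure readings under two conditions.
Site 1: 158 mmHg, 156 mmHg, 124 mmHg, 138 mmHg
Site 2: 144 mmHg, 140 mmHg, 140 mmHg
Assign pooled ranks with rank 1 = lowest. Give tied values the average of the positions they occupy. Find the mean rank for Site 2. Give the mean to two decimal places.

Sorted (ascending): 124, 138, 140, 140, 144, 156, 158
The 2 values of 140 occupy positions 3–4 → average rank (3+4)/2 = 3.5.
Site 2 values → pooled ranks: 144→5, 140→3.5, 140→3.5
Mean rank = (5 + 3.5 + 3.5) / 3 = 4.00

4.00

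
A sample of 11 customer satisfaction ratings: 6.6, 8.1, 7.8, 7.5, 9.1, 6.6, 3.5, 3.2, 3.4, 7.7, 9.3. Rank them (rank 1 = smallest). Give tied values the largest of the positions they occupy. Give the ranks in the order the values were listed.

5, 9, 8, 6, 10, 5, 3, 1, 2, 7, 11

Sorted (ascending): 3.2, 3.4, 3.5, 6.6, 6.6, 7.5, 7.7, 7.8, 8.1, 9.1, 9.3
The 2 values of 6.6 occupy positions 4–5 → each gets rank 5.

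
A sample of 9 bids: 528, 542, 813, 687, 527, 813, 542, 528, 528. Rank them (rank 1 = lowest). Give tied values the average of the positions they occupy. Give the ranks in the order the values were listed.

Sorted (ascending): 527, 528, 528, 528, 542, 542, 687, 813, 813
The 3 values of 528 occupy positions 2–4 → average rank 3.
The 2 values of 542 occupy positions 5–6 → average rank (5+6)/2 = 5.5.
The 2 values of 813 occupy positions 8–9 → average rank (8+9)/2 = 8.5.

3, 5.5, 8.5, 7, 1, 8.5, 5.5, 3, 3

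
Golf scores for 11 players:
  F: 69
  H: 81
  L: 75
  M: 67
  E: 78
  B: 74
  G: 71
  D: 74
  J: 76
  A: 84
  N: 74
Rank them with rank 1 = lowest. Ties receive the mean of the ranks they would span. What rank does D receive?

5

Sorted (ascending): 67, 69, 71, 74, 74, 74, 75, 76, 78, 81, 84
The 3 values of 74 occupy positions 4–6 → average rank 5.
D has value 74 → rank 5.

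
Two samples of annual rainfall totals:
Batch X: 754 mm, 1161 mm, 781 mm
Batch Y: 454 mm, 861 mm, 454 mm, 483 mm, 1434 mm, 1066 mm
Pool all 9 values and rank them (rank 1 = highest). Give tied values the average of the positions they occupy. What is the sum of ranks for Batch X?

13

Sorted (descending): 1434, 1161, 1066, 861, 781, 754, 483, 454, 454
The 2 values of 454 occupy positions 8–9 → average rank (8+9)/2 = 8.5.
Batch X values → pooled ranks: 754→6, 1161→2, 781→5
Rank sum = 6 + 2 + 5 = 13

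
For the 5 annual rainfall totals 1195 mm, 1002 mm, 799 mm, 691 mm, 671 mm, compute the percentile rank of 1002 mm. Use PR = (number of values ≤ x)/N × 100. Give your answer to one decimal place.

N = 5.
Strictly below 1002: 3. Equal to 1002: 1.
PR = 4/5 × 100 = 80.0

80.0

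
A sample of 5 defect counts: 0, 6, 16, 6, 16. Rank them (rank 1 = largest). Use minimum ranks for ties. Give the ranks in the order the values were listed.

5, 3, 1, 3, 1

Sorted (descending): 16, 16, 6, 6, 0
The 2 values of 16 occupy positions 1–2 → each gets rank 1.
The 2 values of 6 occupy positions 3–4 → each gets rank 3.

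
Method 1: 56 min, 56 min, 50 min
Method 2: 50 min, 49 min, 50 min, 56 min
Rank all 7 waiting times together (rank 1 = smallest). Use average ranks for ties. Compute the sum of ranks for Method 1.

Sorted (ascending): 49, 50, 50, 50, 56, 56, 56
The 3 values of 50 occupy positions 2–4 → average rank 3.
The 3 values of 56 occupy positions 5–7 → average rank 6.
Method 1 values → pooled ranks: 56→6, 56→6, 50→3
Rank sum = 6 + 6 + 3 = 15

15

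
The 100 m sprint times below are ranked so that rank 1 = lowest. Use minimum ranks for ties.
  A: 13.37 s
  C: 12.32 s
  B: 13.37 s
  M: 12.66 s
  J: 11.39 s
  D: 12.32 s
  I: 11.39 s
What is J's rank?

Sorted (ascending): 11.39, 11.39, 12.32, 12.32, 12.66, 13.37, 13.37
The 2 values of 11.39 occupy positions 1–2 → each gets rank 1.
The 2 values of 12.32 occupy positions 3–4 → each gets rank 3.
The 2 values of 13.37 occupy positions 6–7 → each gets rank 6.
J has value 11.39 s → rank 1.

1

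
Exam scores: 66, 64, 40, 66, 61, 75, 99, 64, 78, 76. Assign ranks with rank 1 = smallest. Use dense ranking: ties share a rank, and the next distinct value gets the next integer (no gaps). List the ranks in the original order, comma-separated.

4, 3, 1, 4, 2, 5, 8, 3, 7, 6

Sorted (ascending): 40, 61, 64, 64, 66, 66, 75, 76, 78, 99
The 2 values of 64 share dense rank 3.
The 2 values of 66 share dense rank 4.
Remaining distinct values take the next consecutive integers.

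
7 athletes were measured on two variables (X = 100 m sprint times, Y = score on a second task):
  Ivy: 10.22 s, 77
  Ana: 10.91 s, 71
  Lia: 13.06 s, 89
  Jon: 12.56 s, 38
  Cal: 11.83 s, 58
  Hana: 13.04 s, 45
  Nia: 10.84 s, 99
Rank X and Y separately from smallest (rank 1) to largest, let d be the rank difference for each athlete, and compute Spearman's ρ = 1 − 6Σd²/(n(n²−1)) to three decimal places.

Ranks of variable 1: 1, 3, 7, 5, 4, 6, 2
Ranks of variable 2: 5, 4, 6, 1, 3, 2, 7
d = r₁ − r₂: -4, -1, 1, 4, 1, 4, -5
d²: 16, 1, 1, 16, 1, 16, 25; Σd² = 76
ρ = 1 − 6·76/(7·48) = 1 − 456/336 = -0.357

-0.357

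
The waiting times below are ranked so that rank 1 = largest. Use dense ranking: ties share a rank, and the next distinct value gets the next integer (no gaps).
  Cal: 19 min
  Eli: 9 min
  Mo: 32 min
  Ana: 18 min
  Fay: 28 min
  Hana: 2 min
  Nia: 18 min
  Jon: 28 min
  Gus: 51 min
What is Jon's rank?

Sorted (descending): 51, 32, 28, 28, 19, 18, 18, 9, 2
The 2 values of 28 share dense rank 3.
The 2 values of 18 share dense rank 5.
Remaining distinct values take the next consecutive integers.
Jon has value 28 min → rank 3.

3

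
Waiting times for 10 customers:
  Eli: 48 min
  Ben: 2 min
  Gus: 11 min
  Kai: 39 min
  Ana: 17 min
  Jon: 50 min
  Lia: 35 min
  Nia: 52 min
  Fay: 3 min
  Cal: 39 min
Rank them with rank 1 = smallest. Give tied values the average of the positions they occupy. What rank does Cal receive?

6.5

Sorted (ascending): 2, 3, 11, 17, 35, 39, 39, 48, 50, 52
The 2 values of 39 occupy positions 6–7 → average rank (6+7)/2 = 6.5.
Cal has value 39 min → rank 6.5.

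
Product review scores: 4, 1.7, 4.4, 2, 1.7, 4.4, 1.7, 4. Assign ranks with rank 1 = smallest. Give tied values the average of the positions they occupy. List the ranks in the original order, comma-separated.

5.5, 2, 7.5, 4, 2, 7.5, 2, 5.5

Sorted (ascending): 1.7, 1.7, 1.7, 2, 4, 4, 4.4, 4.4
The 3 values of 1.7 occupy positions 1–3 → average rank 2.
The 2 values of 4 occupy positions 5–6 → average rank (5+6)/2 = 5.5.
The 2 values of 4.4 occupy positions 7–8 → average rank (7+8)/2 = 7.5.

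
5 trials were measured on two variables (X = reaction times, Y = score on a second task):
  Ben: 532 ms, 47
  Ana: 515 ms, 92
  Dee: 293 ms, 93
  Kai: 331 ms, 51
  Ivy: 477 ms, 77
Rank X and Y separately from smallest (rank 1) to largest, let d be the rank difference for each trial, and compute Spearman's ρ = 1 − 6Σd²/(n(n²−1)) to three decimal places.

-0.600

Ranks of variable 1: 5, 4, 1, 2, 3
Ranks of variable 2: 1, 4, 5, 2, 3
d = r₁ − r₂: 4, 0, -4, 0, 0
d²: 16, 0, 16, 0, 0; Σd² = 32
ρ = 1 − 6·32/(5·24) = 1 − 192/120 = -0.600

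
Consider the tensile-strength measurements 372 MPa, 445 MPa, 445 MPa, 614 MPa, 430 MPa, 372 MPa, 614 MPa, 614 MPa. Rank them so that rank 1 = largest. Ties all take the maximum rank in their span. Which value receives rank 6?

430

Sorted (descending): 614, 614, 614, 445, 445, 430, 372, 372
The 3 values of 614 occupy positions 1–3 → each gets rank 3.
The 2 values of 445 occupy positions 4–5 → each gets rank 5.
The 2 values of 372 occupy positions 7–8 → each gets rank 8.
Rank 6 → value 430.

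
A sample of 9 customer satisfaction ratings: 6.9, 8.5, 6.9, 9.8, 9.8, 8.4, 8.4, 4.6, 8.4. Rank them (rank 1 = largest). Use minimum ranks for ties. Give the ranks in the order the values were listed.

Sorted (descending): 9.8, 9.8, 8.5, 8.4, 8.4, 8.4, 6.9, 6.9, 4.6
The 2 values of 9.8 occupy positions 1–2 → each gets rank 1.
The 3 values of 8.4 occupy positions 4–6 → each gets rank 4.
The 2 values of 6.9 occupy positions 7–8 → each gets rank 7.

7, 3, 7, 1, 1, 4, 4, 9, 4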